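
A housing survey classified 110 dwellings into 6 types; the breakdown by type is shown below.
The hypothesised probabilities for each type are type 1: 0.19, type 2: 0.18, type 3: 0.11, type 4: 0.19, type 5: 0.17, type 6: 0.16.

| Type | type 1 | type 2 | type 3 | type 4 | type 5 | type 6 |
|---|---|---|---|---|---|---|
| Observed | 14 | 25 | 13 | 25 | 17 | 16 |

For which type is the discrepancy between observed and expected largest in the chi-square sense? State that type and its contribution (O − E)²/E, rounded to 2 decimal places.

Expected counts E_i = n·p_i: 110×0.19 = 20.9, 110×0.18 = 19.8, 110×0.11 = 12.1, 110×0.19 = 20.9, 110×0.17 = 18.7, 110×0.16 = 17.6.
type 1: (14 − 20.9)²/20.9 = 47.61/20.9 = 2.278
type 2: (25 − 19.8)²/19.8 = 27.04/19.8 = 1.366
type 3: (13 − 12.1)²/12.1 = 0.81/12.1 = 0.067
type 4: (25 − 20.9)²/20.9 = 16.81/20.9 = 0.804
type 5: (17 − 18.7)²/18.7 = 2.89/18.7 = 0.155
type 6: (16 − 17.6)²/17.6 = 2.56/17.6 = 0.145
The largest term is for type 1: 2.28.

type 1, 2.28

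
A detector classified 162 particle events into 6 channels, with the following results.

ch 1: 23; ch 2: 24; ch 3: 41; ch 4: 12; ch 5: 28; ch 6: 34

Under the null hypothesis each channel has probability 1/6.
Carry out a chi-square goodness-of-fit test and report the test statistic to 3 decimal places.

Under H₀ each category has probability 1/6, so each expected count is 162/6 = 27.
ch 1: (23 − 27)²/27 = 16/27 = 0.5926
ch 2: (24 − 27)²/27 = 9/27 = 0.3333
ch 3: (41 − 27)²/27 = 196/27 = 7.2593
ch 4: (12 − 27)²/27 = 225/27 = 8.3333
ch 5: (28 − 27)²/27 = 1/27 = 0.0370
ch 6: (34 − 27)²/27 = 49/27 = 1.8148
Sum = 18.370

18.370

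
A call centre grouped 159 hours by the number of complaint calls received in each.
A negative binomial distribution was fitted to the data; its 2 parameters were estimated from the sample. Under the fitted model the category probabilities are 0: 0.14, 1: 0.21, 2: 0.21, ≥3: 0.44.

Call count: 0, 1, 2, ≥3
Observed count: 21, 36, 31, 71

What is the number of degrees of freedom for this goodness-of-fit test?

1

There are k = 4 categories and 2 parameters estimated from the data, so df = 4 − 1 − 2 = 1.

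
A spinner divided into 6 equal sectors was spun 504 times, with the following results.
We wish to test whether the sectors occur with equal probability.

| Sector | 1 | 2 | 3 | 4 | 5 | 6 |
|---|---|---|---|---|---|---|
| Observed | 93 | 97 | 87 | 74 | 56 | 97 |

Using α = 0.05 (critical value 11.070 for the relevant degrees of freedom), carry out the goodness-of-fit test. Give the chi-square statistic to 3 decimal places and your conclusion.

15.619; reject

Under H₀ each category has probability 1/6, so each expected count is 504/6 = 84.
1: (93 − 84)²/84 = 81/84 = 0.9643
2: (97 − 84)²/84 = 169/84 = 2.0119
3: (87 − 84)²/84 = 9/84 = 0.1071
4: (74 − 84)²/84 = 100/84 = 1.1905
5: (56 − 84)²/84 = 784/84 = 9.3333
6: (97 − 84)²/84 = 169/84 = 2.0119
Sum = 15.619
df = 5. Since 15.619 > 11.070, we reject H₀.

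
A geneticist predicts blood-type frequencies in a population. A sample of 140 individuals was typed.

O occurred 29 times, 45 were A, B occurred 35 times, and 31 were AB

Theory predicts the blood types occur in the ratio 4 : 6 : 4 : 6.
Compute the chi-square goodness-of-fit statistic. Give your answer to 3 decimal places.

Ratio total = 20. Expected counts: 140×4/20 = 28, 140×6/20 = 42, 140×4/20 = 28, 140×6/20 = 42.
O: (29 − 28)²/28 = 1/28 = 0.0357
A: (45 − 42)²/42 = 9/42 = 0.2143
B: (35 − 28)²/28 = 49/28 = 1.7500
AB: (31 − 42)²/42 = 121/42 = 2.8810
Sum = 4.881

4.881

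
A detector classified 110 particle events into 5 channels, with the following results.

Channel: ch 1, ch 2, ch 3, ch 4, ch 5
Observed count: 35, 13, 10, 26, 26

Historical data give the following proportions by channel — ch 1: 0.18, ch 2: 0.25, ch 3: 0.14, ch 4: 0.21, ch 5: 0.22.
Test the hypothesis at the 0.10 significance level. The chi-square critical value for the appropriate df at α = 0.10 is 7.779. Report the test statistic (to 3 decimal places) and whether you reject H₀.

21.706; reject

Expected counts E_i = n·p_i: 110×0.18 = 19.8, 110×0.25 = 27.5, 110×0.14 = 15.4, 110×0.21 = 23.1, 110×0.22 = 24.2.
cat         O        E   (O−E)²/E
ch 1       35     19.8    11.6687
ch 2       13     27.5     7.6455
ch 3       10     15.4     1.8935
ch 4       26     23.1     0.3641
ch 5       26     24.2     0.1339
Sum = 21.706
df = 4. Since 21.706 > 7.779, we reject H₀.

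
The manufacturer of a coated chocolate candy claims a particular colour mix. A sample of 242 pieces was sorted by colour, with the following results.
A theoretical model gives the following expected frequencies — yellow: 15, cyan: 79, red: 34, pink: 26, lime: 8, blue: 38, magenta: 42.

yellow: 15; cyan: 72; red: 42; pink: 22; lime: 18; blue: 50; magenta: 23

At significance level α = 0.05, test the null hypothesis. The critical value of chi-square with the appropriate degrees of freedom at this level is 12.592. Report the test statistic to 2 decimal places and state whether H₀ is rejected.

28.00; reject

yellow: (15 − 15)²/15 = 0/15 = 0.000
cyan: (72 − 79)²/79 = 49/79 = 0.620
red: (42 − 34)²/34 = 64/34 = 1.882
pink: (22 − 26)²/26 = 16/26 = 0.615
lime: (18 − 8)²/8 = 100/8 = 12.500
blue: (50 − 38)²/38 = 144/38 = 3.789
magenta: (23 − 42)²/42 = 361/42 = 8.595
Sum = 28.00
df = 6. Since 28.00 > 12.592, we reject H₀.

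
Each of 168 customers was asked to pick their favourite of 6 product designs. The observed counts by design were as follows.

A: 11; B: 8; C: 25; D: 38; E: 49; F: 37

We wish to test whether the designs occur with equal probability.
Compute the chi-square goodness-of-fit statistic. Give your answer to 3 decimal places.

Under H₀ each category has probability 1/6, so each expected count is 168/6 = 28.
A: (11 − 28)²/28 = 289/28 = 10.3214
B: (8 − 28)²/28 = 400/28 = 14.2857
C: (25 − 28)²/28 = 9/28 = 0.3214
D: (38 − 28)²/28 = 100/28 = 3.5714
E: (49 − 28)²/28 = 441/28 = 15.7500
F: (37 − 28)²/28 = 81/28 = 2.8929
Sum = 47.143

47.143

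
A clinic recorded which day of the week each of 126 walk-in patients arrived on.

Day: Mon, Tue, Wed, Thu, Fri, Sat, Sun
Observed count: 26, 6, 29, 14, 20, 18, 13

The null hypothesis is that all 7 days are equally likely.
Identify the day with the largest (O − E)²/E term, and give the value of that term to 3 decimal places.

Expected count for each of the 7 categories: 126/7 = 18.
cat         O        E   (O−E)²/E
Mon        26       18     3.5556
Tue         6       18     8.0000
Wed        29       18     6.7222
Thu        14       18     0.8889
Fri        20       18     0.2222
Sat        18       18     0.0000
Sun        13       18     1.3889
The largest term is for Tue: 8.000.

Tue, 8.000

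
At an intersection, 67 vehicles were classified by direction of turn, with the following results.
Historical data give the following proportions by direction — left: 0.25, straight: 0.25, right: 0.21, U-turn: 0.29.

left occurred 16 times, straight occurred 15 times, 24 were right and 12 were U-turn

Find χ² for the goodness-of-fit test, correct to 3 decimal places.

10.066

Expected counts E_i = n·p_i: 67×0.25 = 16.75, 67×0.25 = 16.75, 67×0.21 = 14.07, 67×0.29 = 19.43.
left: (16 − 16.75)²/16.75 = 0.5625/16.75 = 0.0336
straight: (15 − 16.75)²/16.75 = 3.0625/16.75 = 0.1828
right: (24 − 14.07)²/14.07 = 98.6049/14.07 = 7.0082
U-turn: (12 − 19.43)²/19.43 = 55.2049/19.43 = 2.8412
Sum = 10.066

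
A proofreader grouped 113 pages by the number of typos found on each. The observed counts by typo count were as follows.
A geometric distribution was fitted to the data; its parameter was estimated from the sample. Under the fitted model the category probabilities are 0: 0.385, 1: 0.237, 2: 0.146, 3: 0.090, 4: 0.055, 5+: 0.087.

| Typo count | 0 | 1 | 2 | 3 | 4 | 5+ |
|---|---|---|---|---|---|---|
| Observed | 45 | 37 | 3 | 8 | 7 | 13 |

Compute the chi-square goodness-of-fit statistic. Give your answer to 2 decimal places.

Expected counts E_i = n·p_i: 113×0.385 = 43.505, 113×0.237 = 26.781, 113×0.146 = 16.498, 113×0.090 = 10.17, 113×0.055 = 6.215, 113×0.087 = 9.831.
χ² = (45−43.505)²/43.505 + (37−26.781)²/26.781 + (3−16.498)²/16.498 + (8−10.17)²/10.17 + (7−6.215)²/6.215 + (13−9.831)²/9.831
   = 0.051 + 3.899 + 11.044 + 0.463 + 0.099 + 1.022
Sum = 16.58

16.58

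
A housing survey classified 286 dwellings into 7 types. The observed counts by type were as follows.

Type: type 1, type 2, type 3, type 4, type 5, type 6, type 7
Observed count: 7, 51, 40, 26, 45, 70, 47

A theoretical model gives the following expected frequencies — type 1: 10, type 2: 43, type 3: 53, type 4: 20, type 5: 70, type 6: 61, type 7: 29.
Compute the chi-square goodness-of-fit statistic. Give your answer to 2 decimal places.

type 1: (7 − 10)²/10 = 9/10 = 0.900
type 2: (51 − 43)²/43 = 64/43 = 1.488
type 3: (40 − 53)²/53 = 169/53 = 3.189
type 4: (26 − 20)²/20 = 36/20 = 1.800
type 5: (45 − 70)²/70 = 625/70 = 8.929
type 6: (70 − 61)²/61 = 81/61 = 1.328
type 7: (47 − 29)²/29 = 324/29 = 11.172
Sum = 28.81

28.81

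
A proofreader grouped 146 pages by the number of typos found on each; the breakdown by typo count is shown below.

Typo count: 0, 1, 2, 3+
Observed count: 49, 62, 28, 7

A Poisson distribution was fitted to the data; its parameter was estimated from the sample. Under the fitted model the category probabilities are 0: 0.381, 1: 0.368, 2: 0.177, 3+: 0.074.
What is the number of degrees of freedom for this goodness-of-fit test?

There are k = 4 categories and 1 parameter estimated from the data, so df = 4 − 1 − 1 = 2.

2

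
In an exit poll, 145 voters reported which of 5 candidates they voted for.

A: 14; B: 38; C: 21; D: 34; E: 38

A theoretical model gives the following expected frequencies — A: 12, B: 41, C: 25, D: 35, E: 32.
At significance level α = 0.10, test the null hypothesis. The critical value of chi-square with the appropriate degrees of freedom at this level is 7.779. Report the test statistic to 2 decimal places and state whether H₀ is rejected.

2.35; do not reject

cat         O        E   (O−E)²/E
A          14       12      0.333
B          38       41      0.220
C          21       25      0.640
D          34       35      0.029
E          38       32      1.125
Sum = 2.35
df = 4. Since 2.35 < 7.779, we do not reject H₀.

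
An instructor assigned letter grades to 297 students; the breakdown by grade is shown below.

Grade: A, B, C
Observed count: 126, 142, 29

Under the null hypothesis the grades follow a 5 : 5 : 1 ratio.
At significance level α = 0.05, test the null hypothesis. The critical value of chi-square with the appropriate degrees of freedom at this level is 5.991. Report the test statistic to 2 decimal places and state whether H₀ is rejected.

Ratio total = 11. Expected counts: 297×5/11 = 135, 297×5/11 = 135, 297×1/11 = 27.
A: (126 − 135)²/135 = 81/135 = 0.600
B: (142 − 135)²/135 = 49/135 = 0.363
C: (29 − 27)²/27 = 4/27 = 0.148
Sum = 1.11
df = 2. Since 1.11 < 5.991, we do not reject H₀.

1.11; do not reject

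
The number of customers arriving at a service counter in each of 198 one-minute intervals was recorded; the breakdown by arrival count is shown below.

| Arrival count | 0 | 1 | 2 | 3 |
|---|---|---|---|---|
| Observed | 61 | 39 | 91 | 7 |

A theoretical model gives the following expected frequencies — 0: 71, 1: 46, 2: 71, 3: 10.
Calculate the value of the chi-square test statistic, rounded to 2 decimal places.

cat         O        E   (O−E)²/E
0          61       71      1.408
1          39       46      1.065
2          91       71      5.634
3           7       10      0.900
Sum = 9.01

9.01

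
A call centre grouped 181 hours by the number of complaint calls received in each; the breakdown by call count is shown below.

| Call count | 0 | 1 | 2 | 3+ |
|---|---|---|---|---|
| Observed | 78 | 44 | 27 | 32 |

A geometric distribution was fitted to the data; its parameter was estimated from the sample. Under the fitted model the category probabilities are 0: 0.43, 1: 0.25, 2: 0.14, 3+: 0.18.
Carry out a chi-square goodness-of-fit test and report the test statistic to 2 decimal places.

Expected counts E_i = n·p_i: 181×0.43 = 77.83, 181×0.25 = 45.25, 181×0.14 = 25.34, 181×0.18 = 32.58.
0: (78 − 77.83)²/77.83 = 0.0289/77.83 = 0.000
1: (44 − 45.25)²/45.25 = 1.5625/45.25 = 0.035
2: (27 − 25.34)²/25.34 = 2.7556/25.34 = 0.109
3+: (32 − 32.58)²/32.58 = 0.3364/32.58 = 0.010
Sum = 0.15

0.15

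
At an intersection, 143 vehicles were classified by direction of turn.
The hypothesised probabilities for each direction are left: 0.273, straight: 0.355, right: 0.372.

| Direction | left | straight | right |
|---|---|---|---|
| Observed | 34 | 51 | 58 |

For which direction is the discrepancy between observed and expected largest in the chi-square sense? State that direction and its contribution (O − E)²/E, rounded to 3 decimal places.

left, 0.650

Expected counts E_i = n·p_i: 143×0.273 = 39.039, 143×0.355 = 50.765, 143×0.372 = 53.196.
cat           O        E   (O−E)²/E
left         34   39.039     0.6504
straight     51   50.765     0.0011
right        58   53.196     0.4338
The largest term is for left: 0.650.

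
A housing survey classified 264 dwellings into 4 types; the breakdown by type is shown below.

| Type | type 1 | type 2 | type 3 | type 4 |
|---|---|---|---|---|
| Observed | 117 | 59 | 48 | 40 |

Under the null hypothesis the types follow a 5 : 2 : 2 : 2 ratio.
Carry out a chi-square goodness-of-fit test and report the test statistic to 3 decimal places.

Ratio total = 11. Expected counts: 264×5/11 = 120, 264×2/11 = 48, 264×2/11 = 48, 264×2/11 = 48.
type 1: (117 − 120)²/120 = 9/120 = 0.0750
type 2: (59 − 48)²/48 = 121/48 = 2.5208
type 3: (48 − 48)²/48 = 0/48 = 0.0000
type 4: (40 − 48)²/48 = 64/48 = 1.3333
Sum = 3.929

3.929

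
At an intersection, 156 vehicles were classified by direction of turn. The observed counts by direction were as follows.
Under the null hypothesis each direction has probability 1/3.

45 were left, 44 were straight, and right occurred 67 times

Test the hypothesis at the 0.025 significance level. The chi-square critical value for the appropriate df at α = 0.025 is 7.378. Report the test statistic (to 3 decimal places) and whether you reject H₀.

Expected count for each of the 3 categories: 156/3 = 52.
left: (45 − 52)²/52 = 49/52 = 0.9423
straight: (44 − 52)²/52 = 64/52 = 1.2308
right: (67 − 52)²/52 = 225/52 = 4.3269
Sum = 6.500
df = 2. Since 6.500 < 7.378, we do not reject H₀.

6.500; do not reject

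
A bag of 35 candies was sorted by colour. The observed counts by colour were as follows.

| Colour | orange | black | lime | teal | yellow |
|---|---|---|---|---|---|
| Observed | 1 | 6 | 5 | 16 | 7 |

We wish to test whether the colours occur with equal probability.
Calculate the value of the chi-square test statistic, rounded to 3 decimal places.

Under H₀ each category has probability 1/5, so each expected count is 35/5 = 7.
χ² = (1−7)²/7 + (6−7)²/7 + (5−7)²/7 + (16−7)²/7 + (7−7)²/7
   = 5.1429 + 0.1429 + 0.5714 + 11.5714 + 0.0000
Sum = 17.429

17.429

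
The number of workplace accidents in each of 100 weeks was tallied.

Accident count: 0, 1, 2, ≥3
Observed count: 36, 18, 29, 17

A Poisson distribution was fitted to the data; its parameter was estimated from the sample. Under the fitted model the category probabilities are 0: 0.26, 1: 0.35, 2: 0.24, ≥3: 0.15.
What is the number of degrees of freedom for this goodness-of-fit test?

2

There are k = 4 categories and 1 parameter estimated from the data, so df = 4 − 1 − 1 = 2.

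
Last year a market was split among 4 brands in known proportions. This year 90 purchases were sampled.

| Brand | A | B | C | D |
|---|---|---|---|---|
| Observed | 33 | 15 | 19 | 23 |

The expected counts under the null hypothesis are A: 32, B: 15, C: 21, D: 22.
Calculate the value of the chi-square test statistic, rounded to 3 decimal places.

0.267

A: (33 − 32)²/32 = 1/32 = 0.0313
B: (15 − 15)²/15 = 0/15 = 0.0000
C: (19 − 21)²/21 = 4/21 = 0.1905
D: (23 − 22)²/22 = 1/22 = 0.0455
Sum = 0.267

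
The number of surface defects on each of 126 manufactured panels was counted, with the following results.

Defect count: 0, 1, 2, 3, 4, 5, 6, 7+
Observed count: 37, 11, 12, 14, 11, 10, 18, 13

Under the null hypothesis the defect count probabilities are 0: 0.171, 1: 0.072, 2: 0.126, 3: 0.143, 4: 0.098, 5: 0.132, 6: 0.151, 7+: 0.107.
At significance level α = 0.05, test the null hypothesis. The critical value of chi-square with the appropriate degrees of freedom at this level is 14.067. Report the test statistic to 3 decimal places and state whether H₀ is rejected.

Expected counts E_i = n·p_i: 126×0.171 = 21.546, 126×0.072 = 9.072, 126×0.126 = 15.876, 126×0.143 = 18.018, 126×0.098 = 12.348, 126×0.132 = 16.632, 126×0.151 = 19.026, 126×0.107 = 13.482.
0: (37 − 21.546)²/21.546 = 238.826116/21.546 = 11.0845
1: (11 − 9.072)²/9.072 = 3.717184/9.072 = 0.4097
2: (12 − 15.876)²/15.876 = 15.023376/15.876 = 0.9463
3: (14 − 18.018)²/18.018 = 16.144324/18.018 = 0.8960
4: (11 − 12.348)²/12.348 = 1.817104/12.348 = 0.1472
5: (10 − 16.632)²/16.632 = 43.983424/16.632 = 2.6445
6: (18 − 19.026)²/19.026 = 1.052676/19.026 = 0.0553
7+: (13 − 13.482)²/13.482 = 0.232324/13.482 = 0.0172
Sum = 16.201
df = 7. Since 16.201 > 14.067, we reject H₀.

16.201; reject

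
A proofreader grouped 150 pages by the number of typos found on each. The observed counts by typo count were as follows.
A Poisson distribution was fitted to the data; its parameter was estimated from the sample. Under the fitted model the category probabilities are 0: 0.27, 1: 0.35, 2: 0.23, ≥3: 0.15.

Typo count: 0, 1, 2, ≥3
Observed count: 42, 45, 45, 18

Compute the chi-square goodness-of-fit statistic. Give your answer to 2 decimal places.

Expected counts E_i = n·p_i: 150×0.27 = 40.5, 150×0.35 = 52.5, 150×0.23 = 34.5, 150×0.15 = 22.5.
χ² = (42−40.5)²/40.5 + (45−52.5)²/52.5 + (45−34.5)²/34.5 + (18−22.5)²/22.5
   = 0.056 + 1.071 + 3.196 + 0.900
Sum = 5.22

5.22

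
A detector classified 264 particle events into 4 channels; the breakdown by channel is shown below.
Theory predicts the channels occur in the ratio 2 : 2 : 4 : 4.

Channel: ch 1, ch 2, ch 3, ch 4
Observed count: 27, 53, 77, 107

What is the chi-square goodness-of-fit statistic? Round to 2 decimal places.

Ratio total = 12. Expected counts: 264×2/12 = 44, 264×2/12 = 44, 264×4/12 = 88, 264×4/12 = 88.
cat         O        E   (O−E)²/E
ch 1       27       44      6.568
ch 2       53       44      1.841
ch 3       77       88      1.375
ch 4      107       88      4.102
Sum = 13.89

13.89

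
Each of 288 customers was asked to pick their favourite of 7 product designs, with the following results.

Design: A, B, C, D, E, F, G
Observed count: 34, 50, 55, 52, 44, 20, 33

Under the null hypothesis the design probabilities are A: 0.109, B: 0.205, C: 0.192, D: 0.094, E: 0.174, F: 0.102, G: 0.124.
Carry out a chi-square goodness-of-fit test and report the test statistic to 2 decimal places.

Expected counts E_i = n·p_i: 288×0.109 = 31.392, 288×0.205 = 59.04, 288×0.192 = 55.296, 288×0.094 = 27.072, 288×0.174 = 50.112, 288×0.102 = 29.376, 288×0.124 = 35.712.
A: (34 − 31.392)²/31.392 = 6.801664/31.392 = 0.217
B: (50 − 59.04)²/59.04 = 81.7216/59.04 = 1.384
C: (55 − 55.296)²/55.296 = 0.087616/55.296 = 0.002
D: (52 − 27.072)²/27.072 = 621.405184/27.072 = 22.954
E: (44 − 50.112)²/50.112 = 37.356544/50.112 = 0.745
F: (20 − 29.376)²/29.376 = 87.909376/29.376 = 2.993
G: (33 − 35.712)²/35.712 = 7.354944/35.712 = 0.206
Sum = 28.50

28.50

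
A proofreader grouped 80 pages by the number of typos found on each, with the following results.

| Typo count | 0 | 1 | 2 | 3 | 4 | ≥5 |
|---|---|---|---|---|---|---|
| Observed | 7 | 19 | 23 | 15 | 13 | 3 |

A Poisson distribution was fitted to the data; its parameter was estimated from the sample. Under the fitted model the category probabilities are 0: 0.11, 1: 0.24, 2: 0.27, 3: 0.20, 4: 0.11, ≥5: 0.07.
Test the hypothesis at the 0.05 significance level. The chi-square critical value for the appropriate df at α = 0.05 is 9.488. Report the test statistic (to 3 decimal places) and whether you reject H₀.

Expected counts E_i = n·p_i: 80×0.11 = 8.8, 80×0.24 = 19.2, 80×0.27 = 21.6, 80×0.20 = 16, 80×0.11 = 8.8, 80×0.07 = 5.6.
0: (7 − 8.8)²/8.8 = 3.24/8.8 = 0.3682
1: (19 − 19.2)²/19.2 = 0.04/19.2 = 0.0021
2: (23 − 21.6)²/21.6 = 1.96/21.6 = 0.0907
3: (15 − 16)²/16 = 1/16 = 0.0625
4: (13 − 8.8)²/8.8 = 17.64/8.8 = 2.0045
≥5: (3 − 5.6)²/5.6 = 6.76/5.6 = 1.2071
Sum = 3.735
df = 4. Since 3.735 < 9.488, we do not reject H₀.

3.735; do not reject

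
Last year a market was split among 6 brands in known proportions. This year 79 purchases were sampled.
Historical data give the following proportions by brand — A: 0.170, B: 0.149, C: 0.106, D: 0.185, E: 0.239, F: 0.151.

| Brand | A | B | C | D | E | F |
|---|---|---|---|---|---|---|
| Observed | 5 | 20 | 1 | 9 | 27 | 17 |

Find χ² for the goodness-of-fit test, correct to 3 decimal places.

Expected counts E_i = n·p_i: 79×0.170 = 13.43, 79×0.149 = 11.771, 79×0.106 = 8.374, 79×0.185 = 14.615, 79×0.239 = 18.881, 79×0.151 = 11.929.
χ² = (5−13.43)²/13.43 + (20−11.771)²/11.771 + (1−8.374)²/8.374 + (9−14.615)²/14.615 + (27−18.881)²/18.881 + (17−11.929)²/11.929
   = 5.2915 + 5.7528 + 6.4934 + 2.1573 + 3.4912 + 2.1557
Sum = 25.342

25.342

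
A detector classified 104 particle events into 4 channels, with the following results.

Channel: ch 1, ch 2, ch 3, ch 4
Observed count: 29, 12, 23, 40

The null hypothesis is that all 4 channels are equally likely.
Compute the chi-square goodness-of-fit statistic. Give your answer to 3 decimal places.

Under H₀ each category has probability 1/4, so each expected count is 104/4 = 26.
ch 1: (29 − 26)²/26 = 9/26 = 0.3462
ch 2: (12 − 26)²/26 = 196/26 = 7.5385
ch 3: (23 − 26)²/26 = 9/26 = 0.3462
ch 4: (40 − 26)²/26 = 196/26 = 7.5385
Sum = 15.769

15.769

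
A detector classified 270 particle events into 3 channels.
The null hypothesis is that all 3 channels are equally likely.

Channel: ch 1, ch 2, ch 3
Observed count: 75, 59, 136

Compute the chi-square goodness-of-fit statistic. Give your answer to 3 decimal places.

Under H₀ each category has probability 1/3, so each expected count is 270/3 = 90.
χ² = (75−90)²/90 + (59−90)²/90 + (136−90)²/90
   = 2.5000 + 10.6778 + 23.5111
Sum = 36.689

36.689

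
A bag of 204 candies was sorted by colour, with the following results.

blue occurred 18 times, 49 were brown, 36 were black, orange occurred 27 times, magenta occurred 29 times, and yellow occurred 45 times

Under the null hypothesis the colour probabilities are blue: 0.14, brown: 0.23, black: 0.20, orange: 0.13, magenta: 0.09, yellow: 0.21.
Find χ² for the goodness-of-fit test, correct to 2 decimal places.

Expected counts E_i = n·p_i: 204×0.14 = 28.56, 204×0.23 = 46.92, 204×0.20 = 40.8, 204×0.13 = 26.52, 204×0.09 = 18.36, 204×0.21 = 42.84.
blue: (18 − 28.56)²/28.56 = 111.5136/28.56 = 3.905
brown: (49 − 46.92)²/46.92 = 4.3264/46.92 = 0.092
black: (36 − 40.8)²/40.8 = 23.04/40.8 = 0.565
orange: (27 − 26.52)²/26.52 = 0.2304/26.52 = 0.009
magenta: (29 − 18.36)²/18.36 = 113.2096/18.36 = 6.166
yellow: (45 − 42.84)²/42.84 = 4.6656/42.84 = 0.109
Sum = 10.85

10.85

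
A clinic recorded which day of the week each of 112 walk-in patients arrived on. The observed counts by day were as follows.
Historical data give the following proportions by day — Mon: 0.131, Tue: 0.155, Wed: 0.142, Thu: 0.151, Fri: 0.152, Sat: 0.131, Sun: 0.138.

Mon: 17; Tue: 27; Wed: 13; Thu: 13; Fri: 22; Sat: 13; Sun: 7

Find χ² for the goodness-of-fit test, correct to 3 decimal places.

13.429

Expected counts E_i = n·p_i: 112×0.131 = 14.672, 112×0.155 = 17.36, 112×0.142 = 15.904, 112×0.151 = 16.912, 112×0.152 = 17.024, 112×0.131 = 14.672, 112×0.138 = 15.456.
cat         O        E   (O−E)²/E
Mon        17   14.672     0.3694
Tue        27    17.36     5.3531
Wed        13   15.904     0.5303
Thu        13   16.912     0.9049
Fri        22   17.024     1.4545
Sat        13   14.672     0.1905
Sun         7   15.456     4.6263
Sum = 13.429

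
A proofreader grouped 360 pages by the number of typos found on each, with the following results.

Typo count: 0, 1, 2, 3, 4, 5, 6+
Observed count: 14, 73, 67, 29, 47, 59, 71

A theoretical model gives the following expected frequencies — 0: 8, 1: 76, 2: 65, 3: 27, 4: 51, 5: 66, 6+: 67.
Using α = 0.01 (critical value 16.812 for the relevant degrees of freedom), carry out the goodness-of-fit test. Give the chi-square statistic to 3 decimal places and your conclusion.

0: (14 − 8)²/8 = 36/8 = 4.5000
1: (73 − 76)²/76 = 9/76 = 0.1184
2: (67 − 65)²/65 = 4/65 = 0.0615
3: (29 − 27)²/27 = 4/27 = 0.1481
4: (47 − 51)²/51 = 16/51 = 0.3137
5: (59 − 66)²/66 = 49/66 = 0.7424
6+: (71 − 67)²/67 = 16/67 = 0.2388
Sum = 6.123
df = 6. Since 6.123 < 16.812, we do not reject H₀.

6.123; do not reject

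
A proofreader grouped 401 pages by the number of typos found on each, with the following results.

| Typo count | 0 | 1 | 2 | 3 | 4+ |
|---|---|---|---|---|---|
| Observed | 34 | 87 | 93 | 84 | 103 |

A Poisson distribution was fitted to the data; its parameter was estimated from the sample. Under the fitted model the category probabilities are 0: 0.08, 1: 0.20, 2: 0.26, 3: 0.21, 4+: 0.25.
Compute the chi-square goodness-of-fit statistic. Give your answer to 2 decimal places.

Expected counts E_i = n·p_i: 401×0.08 = 32.08, 401×0.20 = 80.2, 401×0.26 = 104.26, 401×0.21 = 84.21, 401×0.25 = 100.25.
χ² = (34−32.08)²/32.08 + (87−80.2)²/80.2 + (93−104.26)²/104.26 + (84−84.21)²/84.21 + (103−100.25)²/100.25
   = 0.115 + 0.577 + 1.216 + 0.001 + 0.075
Sum = 1.98

1.98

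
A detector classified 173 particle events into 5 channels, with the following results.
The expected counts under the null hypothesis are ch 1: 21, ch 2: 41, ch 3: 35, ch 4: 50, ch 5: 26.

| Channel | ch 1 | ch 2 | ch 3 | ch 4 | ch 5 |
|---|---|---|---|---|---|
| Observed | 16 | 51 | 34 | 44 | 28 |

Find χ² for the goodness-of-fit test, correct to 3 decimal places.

ch 1: (16 − 21)²/21 = 25/21 = 1.1905
ch 2: (51 − 41)²/41 = 100/41 = 2.4390
ch 3: (34 − 35)²/35 = 1/35 = 0.0286
ch 4: (44 − 50)²/50 = 36/50 = 0.7200
ch 5: (28 − 26)²/26 = 4/26 = 0.1538
Sum = 4.532

4.532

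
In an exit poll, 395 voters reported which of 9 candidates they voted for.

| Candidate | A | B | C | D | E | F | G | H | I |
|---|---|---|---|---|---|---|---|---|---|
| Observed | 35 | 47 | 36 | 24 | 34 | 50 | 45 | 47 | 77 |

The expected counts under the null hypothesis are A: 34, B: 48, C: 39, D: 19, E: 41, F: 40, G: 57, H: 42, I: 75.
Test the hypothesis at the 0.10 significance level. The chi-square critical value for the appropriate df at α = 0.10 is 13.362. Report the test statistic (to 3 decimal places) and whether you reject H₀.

8.467; do not reject

cat         O        E   (O−E)²/E
A          35       34     0.0294
B          47       48     0.0208
C          36       39     0.2308
D          24       19     1.3158
E          34       41     1.1951
F          50       40     2.5000
G          45       57     2.5263
H          47       42     0.5952
I          77       75     0.0533
Sum = 8.467
df = 8. Since 8.467 < 13.362, we do not reject H₀.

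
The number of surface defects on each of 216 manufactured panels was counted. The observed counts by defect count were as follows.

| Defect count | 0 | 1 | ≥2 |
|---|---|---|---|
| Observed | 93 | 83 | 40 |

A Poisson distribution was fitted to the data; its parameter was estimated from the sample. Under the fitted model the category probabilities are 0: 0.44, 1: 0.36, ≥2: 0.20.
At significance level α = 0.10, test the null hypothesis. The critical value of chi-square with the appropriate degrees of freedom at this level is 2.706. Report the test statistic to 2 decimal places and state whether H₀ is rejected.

0.63; do not reject

Expected counts E_i = n·p_i: 216×0.44 = 95.04, 216×0.36 = 77.76, 216×0.20 = 43.2.
cat         O        E   (O−E)²/E
0          93    95.04      0.044
1          83    77.76      0.353
≥2         40     43.2      0.237
Sum = 0.63
df = 1. Since 0.63 < 2.706, we do not reject H₀.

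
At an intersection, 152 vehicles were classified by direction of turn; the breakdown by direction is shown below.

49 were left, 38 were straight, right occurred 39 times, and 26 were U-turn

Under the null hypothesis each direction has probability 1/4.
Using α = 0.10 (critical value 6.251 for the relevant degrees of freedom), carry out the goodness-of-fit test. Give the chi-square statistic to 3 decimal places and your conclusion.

Expected count for each of the 4 categories: 152/4 = 38.
left: (49 − 38)²/38 = 121/38 = 3.1842
straight: (38 − 38)²/38 = 0/38 = 0.0000
right: (39 − 38)²/38 = 1/38 = 0.0263
U-turn: (26 − 38)²/38 = 144/38 = 3.7895
Sum = 7.000
df = 3. Since 7.000 > 6.251, we reject H₀.

7.000; reject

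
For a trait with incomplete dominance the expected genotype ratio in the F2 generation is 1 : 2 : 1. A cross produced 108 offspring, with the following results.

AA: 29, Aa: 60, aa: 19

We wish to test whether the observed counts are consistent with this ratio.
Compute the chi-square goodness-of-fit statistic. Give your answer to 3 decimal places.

Ratio total = 4. Expected counts: 108×1/4 = 27, 108×2/4 = 54, 108×1/4 = 27.
χ² = (29−27)²/27 + (60−54)²/54 + (19−27)²/27
   = 0.1481 + 0.6667 + 2.3704
Sum = 3.185

3.185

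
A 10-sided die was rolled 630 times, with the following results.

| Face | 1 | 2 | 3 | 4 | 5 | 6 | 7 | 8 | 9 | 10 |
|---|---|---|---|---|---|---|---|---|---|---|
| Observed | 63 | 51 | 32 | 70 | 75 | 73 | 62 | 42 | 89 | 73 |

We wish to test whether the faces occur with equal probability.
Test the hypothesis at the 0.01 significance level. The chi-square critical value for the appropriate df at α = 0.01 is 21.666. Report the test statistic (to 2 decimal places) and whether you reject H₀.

Under H₀ each category has probability 1/10, so each expected count is 630/10 = 63.
χ² = (63−63)²/63 + (51−63)²/63 + (32−63)²/63 + (70−63)²/63 + (75−63)²/63 + (73−63)²/63 + (62−63)²/63 + (42−63)²/63 + (89−63)²/63 + (73−63)²/63
   = 0.000 + 2.286 + 15.254 + 0.778 + 2.286 + 1.587 + 0.016 + 7.000 + 10.730 + 1.587
Sum = 41.52
df = 9. Since 41.52 > 21.666, we reject H₀.

41.52; reject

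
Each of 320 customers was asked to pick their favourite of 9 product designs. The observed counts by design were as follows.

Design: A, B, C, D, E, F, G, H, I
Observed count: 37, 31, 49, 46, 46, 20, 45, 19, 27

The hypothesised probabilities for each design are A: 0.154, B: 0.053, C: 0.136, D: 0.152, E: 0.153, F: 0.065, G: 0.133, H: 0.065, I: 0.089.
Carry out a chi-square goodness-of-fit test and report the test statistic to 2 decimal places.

Expected counts E_i = n·p_i: 320×0.154 = 49.28, 320×0.053 = 16.96, 320×0.136 = 43.52, 320×0.152 = 48.64, 320×0.153 = 48.96, 320×0.065 = 20.8, 320×0.133 = 42.56, 320×0.065 = 20.8, 320×0.089 = 28.48.
cat         O        E   (O−E)²/E
A          37    49.28      3.060
B          31    16.96     11.623
C          49    43.52      0.690
D          46    48.64      0.143
E          46    48.96      0.179
F          20     20.8      0.031
G          45    42.56      0.140
H          19     20.8      0.156
I          27    28.48      0.077
Sum = 16.10

16.10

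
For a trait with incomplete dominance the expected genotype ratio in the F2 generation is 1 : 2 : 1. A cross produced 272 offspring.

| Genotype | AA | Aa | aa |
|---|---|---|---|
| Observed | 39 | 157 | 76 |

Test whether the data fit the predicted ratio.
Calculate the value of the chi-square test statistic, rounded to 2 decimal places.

Ratio total = 4. Expected counts: 272×1/4 = 68, 272×2/4 = 136, 272×1/4 = 68.
cat         O        E   (O−E)²/E
AA         39       68     12.368
Aa        157      136      3.243
aa         76       68      0.941
Sum = 16.55

16.55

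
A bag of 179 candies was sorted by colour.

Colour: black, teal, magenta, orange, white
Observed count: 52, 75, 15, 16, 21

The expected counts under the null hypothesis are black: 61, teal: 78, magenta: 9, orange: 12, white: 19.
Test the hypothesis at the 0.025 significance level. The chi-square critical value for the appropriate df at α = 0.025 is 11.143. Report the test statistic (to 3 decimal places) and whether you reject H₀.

χ² = (52−61)²/61 + (75−78)²/78 + (15−9)²/9 + (16−12)²/12 + (21−19)²/19
   = 1.3279 + 0.1154 + 4.0000 + 1.3333 + 0.2105
Sum = 6.987
df = 4. Since 6.987 < 11.143, we do not reject H₀.

6.987; do not reject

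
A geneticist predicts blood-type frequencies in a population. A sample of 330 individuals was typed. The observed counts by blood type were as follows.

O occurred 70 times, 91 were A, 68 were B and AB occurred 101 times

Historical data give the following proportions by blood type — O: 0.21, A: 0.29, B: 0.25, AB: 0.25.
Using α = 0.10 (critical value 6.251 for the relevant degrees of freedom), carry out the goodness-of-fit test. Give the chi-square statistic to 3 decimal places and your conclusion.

Expected counts E_i = n·p_i: 330×0.21 = 69.3, 330×0.29 = 95.7, 330×0.25 = 82.5, 330×0.25 = 82.5.
cat         O        E   (O−E)²/E
O          70     69.3     0.0071
A          91     95.7     0.2308
B          68     82.5     2.5485
AB        101     82.5     4.1485
Sum = 6.935
df = 3. Since 6.935 > 6.251, we reject H₀.

6.935; reject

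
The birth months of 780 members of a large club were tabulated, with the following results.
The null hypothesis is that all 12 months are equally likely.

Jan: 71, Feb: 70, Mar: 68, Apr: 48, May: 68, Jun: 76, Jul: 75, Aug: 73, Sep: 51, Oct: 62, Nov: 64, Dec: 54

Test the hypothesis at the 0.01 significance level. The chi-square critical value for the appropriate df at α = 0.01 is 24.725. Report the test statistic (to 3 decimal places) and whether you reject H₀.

Under H₀ each category has probability 1/12, so each expected count is 780/12 = 65.
cat         O        E   (O−E)²/E
Jan        71       65     0.5538
Feb        70       65     0.3846
Mar        68       65     0.1385
Apr        48       65     4.4462
May        68       65     0.1385
Jun        76       65     1.8615
Jul        75       65     1.5385
Aug        73       65     0.9846
Sep        51       65     3.0154
Oct        62       65     0.1385
Nov        64       65     0.0154
Dec        54       65     1.8615
Sum = 15.077
df = 11. Since 15.077 < 24.725, we do not reject H₀.

15.077; do not reject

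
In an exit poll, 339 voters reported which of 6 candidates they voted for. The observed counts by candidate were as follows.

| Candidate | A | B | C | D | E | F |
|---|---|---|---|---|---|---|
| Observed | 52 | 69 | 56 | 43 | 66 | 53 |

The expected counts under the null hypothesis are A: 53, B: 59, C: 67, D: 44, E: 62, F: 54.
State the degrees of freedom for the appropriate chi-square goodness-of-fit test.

There are k = 6 categories and no parameters were estimated from the data, so df = 6 − 1 = 5.

5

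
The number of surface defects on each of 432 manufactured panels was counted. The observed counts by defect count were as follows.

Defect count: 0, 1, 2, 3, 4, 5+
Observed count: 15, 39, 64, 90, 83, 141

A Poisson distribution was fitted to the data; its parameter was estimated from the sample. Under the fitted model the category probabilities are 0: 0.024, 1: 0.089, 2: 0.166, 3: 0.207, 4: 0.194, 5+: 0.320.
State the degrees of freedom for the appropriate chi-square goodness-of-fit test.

There are k = 6 categories and 1 parameter estimated from the data, so df = 6 − 1 − 1 = 4.

4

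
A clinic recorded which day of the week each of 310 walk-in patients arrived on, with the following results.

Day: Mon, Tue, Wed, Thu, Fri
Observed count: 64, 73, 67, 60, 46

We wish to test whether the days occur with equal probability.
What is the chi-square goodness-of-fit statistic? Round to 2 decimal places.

6.61

Expected count for each of the 5 categories: 310/5 = 62.
cat         O        E   (O−E)²/E
Mon        64       62      0.065
Tue        73       62      1.952
Wed        67       62      0.403
Thu        60       62      0.065
Fri        46       62      4.129
Sum = 6.61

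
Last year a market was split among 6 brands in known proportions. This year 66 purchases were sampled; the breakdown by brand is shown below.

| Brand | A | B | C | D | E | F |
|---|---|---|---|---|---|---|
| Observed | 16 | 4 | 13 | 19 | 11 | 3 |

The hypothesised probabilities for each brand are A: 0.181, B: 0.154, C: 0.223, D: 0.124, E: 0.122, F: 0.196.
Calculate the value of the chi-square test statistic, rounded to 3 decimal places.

28.320

Expected counts E_i = n·p_i: 66×0.181 = 11.946, 66×0.154 = 10.164, 66×0.223 = 14.718, 66×0.124 = 8.184, 66×0.122 = 8.052, 66×0.196 = 12.936.
A: (16 − 11.946)²/11.946 = 16.434916/11.946 = 1.3758
B: (4 − 10.164)²/10.164 = 37.994896/10.164 = 3.7382
C: (13 − 14.718)²/14.718 = 2.951524/14.718 = 0.2005
D: (19 − 8.184)²/8.184 = 116.985856/8.184 = 14.2945
E: (11 − 8.052)²/8.052 = 8.690704/8.052 = 1.0793
F: (3 − 12.936)²/12.936 = 98.724096/12.936 = 7.6317
Sum = 28.320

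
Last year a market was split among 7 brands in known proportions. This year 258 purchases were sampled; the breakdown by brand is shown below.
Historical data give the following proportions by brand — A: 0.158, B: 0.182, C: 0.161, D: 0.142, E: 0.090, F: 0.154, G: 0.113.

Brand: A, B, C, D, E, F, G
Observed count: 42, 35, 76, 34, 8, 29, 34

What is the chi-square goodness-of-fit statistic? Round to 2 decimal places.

45.54

Expected counts E_i = n·p_i: 258×0.158 = 40.764, 258×0.182 = 46.956, 258×0.161 = 41.538, 258×0.142 = 36.636, 258×0.090 = 23.22, 258×0.154 = 39.732, 258×0.113 = 29.154.
cat         O        E   (O−E)²/E
A          42   40.764      0.037
B          35   46.956      3.044
C          76   41.538     28.591
D          34   36.636      0.190
E           8    23.22      9.976
F          29   39.732      2.899
G          34   29.154      0.806
Sum = 45.54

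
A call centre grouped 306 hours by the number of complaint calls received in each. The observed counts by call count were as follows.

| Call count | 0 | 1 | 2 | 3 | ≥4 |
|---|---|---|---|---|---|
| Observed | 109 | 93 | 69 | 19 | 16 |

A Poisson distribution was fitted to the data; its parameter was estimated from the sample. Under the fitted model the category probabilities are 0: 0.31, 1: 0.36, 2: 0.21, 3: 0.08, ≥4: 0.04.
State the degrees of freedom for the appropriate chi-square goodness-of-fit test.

There are k = 5 categories and 1 parameter estimated from the data, so df = 5 − 1 − 1 = 3.

3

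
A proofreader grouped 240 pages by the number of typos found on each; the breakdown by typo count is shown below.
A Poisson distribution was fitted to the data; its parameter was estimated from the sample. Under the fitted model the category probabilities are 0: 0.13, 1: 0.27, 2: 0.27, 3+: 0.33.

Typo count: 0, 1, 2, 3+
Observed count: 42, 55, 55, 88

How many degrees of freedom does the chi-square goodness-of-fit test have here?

2

There are k = 4 categories and 1 parameter estimated from the data, so df = 4 − 1 − 1 = 2.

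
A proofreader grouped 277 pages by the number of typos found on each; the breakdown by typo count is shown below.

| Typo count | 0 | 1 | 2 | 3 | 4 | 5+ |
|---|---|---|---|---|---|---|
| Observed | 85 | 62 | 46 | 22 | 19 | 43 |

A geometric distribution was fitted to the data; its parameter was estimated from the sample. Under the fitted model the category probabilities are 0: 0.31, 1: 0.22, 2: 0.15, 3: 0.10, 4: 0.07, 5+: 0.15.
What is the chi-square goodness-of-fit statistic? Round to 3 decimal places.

Expected counts E_i = n·p_i: 277×0.31 = 85.87, 277×0.22 = 60.94, 277×0.15 = 41.55, 277×0.10 = 27.7, 277×0.07 = 19.39, 277×0.15 = 41.55.
χ² = (85−85.87)²/85.87 + (62−60.94)²/60.94 + (46−41.55)²/41.55 + (22−27.7)²/27.7 + (19−19.39)²/19.39 + (43−41.55)²/41.55
   = 0.0088 + 0.0184 + 0.4766 + 1.1729 + 0.0078 + 0.0506
Sum = 1.735

1.735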